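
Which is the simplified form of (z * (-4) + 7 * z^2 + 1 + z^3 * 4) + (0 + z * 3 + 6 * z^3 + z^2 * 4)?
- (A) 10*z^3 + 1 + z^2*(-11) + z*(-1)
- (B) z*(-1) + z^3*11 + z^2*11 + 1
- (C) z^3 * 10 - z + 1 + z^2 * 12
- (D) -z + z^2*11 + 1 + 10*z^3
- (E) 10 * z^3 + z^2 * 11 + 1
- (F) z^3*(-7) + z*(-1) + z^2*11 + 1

Adding the polynomials and combining like terms:
(z*(-4) + 7*z^2 + 1 + z^3*4) + (0 + z*3 + 6*z^3 + z^2*4)
= -z + z^2*11 + 1 + 10*z^3
D) -z + z^2*11 + 1 + 10*z^3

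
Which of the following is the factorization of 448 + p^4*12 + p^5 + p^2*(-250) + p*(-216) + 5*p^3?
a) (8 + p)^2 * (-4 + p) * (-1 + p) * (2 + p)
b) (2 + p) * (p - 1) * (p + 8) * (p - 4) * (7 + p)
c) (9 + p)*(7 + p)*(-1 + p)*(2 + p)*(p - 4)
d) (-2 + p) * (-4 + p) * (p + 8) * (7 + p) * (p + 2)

We need to factor 448 + p^4*12 + p^5 + p^2*(-250) + p*(-216) + 5*p^3.
The factored form is (2 + p) * (p - 1) * (p + 8) * (p - 4) * (7 + p).
b) (2 + p) * (p - 1) * (p + 8) * (p - 4) * (7 + p)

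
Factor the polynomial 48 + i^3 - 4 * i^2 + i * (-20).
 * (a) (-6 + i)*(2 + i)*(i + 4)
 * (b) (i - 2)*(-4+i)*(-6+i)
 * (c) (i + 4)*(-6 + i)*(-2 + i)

We need to factor 48 + i^3 - 4 * i^2 + i * (-20).
The factored form is (i + 4)*(-6 + i)*(-2 + i).
c) (i + 4)*(-6 + i)*(-2 + i)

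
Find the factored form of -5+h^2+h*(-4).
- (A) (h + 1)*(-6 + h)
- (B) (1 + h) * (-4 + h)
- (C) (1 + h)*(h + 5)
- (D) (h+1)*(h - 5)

We need to factor -5+h^2+h*(-4).
The factored form is (h+1)*(h - 5).
D) (h+1)*(h - 5)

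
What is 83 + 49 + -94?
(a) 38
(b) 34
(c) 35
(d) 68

First: 83 + 49 = 132
Then: 132 + -94 = 38
a) 38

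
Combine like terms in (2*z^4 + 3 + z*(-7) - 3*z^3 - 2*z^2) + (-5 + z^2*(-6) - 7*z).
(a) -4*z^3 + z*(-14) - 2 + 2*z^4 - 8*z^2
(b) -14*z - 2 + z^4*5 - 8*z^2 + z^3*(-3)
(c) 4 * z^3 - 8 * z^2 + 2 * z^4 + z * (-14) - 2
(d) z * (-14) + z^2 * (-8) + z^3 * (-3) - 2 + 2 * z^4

Adding the polynomials and combining like terms:
(2*z^4 + 3 + z*(-7) - 3*z^3 - 2*z^2) + (-5 + z^2*(-6) - 7*z)
= z * (-14) + z^2 * (-8) + z^3 * (-3) - 2 + 2 * z^4
d) z * (-14) + z^2 * (-8) + z^3 * (-3) - 2 + 2 * z^4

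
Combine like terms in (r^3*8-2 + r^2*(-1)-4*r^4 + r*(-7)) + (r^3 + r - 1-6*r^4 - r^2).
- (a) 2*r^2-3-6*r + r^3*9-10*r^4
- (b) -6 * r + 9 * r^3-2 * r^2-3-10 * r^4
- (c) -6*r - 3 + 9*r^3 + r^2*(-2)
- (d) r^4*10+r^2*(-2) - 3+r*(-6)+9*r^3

Adding the polynomials and combining like terms:
(r^3*8 - 2 + r^2*(-1) - 4*r^4 + r*(-7)) + (r^3 + r - 1 - 6*r^4 - r^2)
= -6 * r + 9 * r^3-2 * r^2-3-10 * r^4
b) -6 * r + 9 * r^3-2 * r^2-3-10 * r^4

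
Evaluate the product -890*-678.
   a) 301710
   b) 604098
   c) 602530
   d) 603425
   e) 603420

-890 * -678 = 603420
e) 603420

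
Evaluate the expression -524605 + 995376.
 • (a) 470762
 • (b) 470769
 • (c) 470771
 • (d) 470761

-524605 + 995376 = 470771
c) 470771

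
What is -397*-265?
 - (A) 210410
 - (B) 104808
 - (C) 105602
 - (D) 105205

-397 * -265 = 105205
D) 105205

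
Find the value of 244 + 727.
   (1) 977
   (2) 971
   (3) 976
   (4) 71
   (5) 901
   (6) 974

244 + 727 = 971
2) 971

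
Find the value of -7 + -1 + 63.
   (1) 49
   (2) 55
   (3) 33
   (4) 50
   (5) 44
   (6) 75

First: -7 + -1 = -8
Then: -8 + 63 = 55
2) 55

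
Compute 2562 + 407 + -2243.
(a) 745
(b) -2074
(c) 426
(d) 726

First: 2562 + 407 = 2969
Then: 2969 + -2243 = 726
d) 726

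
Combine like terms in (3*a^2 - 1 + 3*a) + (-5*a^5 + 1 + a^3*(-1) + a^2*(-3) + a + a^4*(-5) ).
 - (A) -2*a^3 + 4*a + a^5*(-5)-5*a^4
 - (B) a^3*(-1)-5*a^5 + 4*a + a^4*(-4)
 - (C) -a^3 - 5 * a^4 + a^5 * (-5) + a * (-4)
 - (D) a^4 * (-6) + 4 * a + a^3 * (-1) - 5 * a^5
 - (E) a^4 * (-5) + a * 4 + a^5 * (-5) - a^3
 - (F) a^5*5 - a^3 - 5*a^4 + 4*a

Adding the polynomials and combining like terms:
(3*a^2 - 1 + 3*a) + (-5*a^5 + 1 + a^3*(-1) + a^2*(-3) + a + a^4*(-5))
= a^4 * (-5) + a * 4 + a^5 * (-5) - a^3
E) a^4 * (-5) + a * 4 + a^5 * (-5) - a^3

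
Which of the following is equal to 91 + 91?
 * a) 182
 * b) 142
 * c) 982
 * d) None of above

91 + 91 = 182
a) 182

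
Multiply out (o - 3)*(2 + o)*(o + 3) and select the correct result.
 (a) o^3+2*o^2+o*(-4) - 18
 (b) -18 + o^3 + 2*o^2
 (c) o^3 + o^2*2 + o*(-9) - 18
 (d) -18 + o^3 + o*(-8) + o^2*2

Expanding (o - 3)*(2 + o)*(o + 3):
= o^3 + o^2*2 + o*(-9) - 18
c) o^3 + o^2*2 + o*(-9) - 18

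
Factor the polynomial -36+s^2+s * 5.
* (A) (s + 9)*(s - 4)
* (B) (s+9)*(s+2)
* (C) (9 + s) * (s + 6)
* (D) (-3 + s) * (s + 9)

We need to factor -36+s^2+s * 5.
The factored form is (s + 9)*(s - 4).
A) (s + 9)*(s - 4)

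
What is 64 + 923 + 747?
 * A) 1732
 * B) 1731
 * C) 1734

First: 64 + 923 = 987
Then: 987 + 747 = 1734
C) 1734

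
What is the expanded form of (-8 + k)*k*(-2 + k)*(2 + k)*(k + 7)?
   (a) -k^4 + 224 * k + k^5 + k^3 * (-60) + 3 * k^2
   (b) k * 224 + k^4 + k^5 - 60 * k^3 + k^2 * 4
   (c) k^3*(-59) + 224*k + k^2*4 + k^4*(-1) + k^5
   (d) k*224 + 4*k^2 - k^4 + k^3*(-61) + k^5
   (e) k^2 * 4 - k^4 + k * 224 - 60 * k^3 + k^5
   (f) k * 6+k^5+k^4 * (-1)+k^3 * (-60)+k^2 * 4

Expanding (-8 + k)*k*(-2 + k)*(2 + k)*(k + 7):
= k^2 * 4 - k^4 + k * 224 - 60 * k^3 + k^5
e) k^2 * 4 - k^4 + k * 224 - 60 * k^3 + k^5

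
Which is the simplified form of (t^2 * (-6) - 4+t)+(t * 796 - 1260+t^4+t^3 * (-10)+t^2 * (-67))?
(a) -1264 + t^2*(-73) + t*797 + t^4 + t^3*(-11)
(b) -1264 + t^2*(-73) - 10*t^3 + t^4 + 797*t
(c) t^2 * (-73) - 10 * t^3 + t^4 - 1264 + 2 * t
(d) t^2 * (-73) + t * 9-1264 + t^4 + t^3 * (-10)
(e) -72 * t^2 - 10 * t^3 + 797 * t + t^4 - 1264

Adding the polynomials and combining like terms:
(t^2*(-6) - 4 + t) + (t*796 - 1260 + t^4 + t^3*(-10) + t^2*(-67))
= -1264 + t^2*(-73) - 10*t^3 + t^4 + 797*t
b) -1264 + t^2*(-73) - 10*t^3 + t^4 + 797*t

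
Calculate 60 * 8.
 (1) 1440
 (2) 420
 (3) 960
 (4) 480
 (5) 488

60 * 8 = 480
4) 480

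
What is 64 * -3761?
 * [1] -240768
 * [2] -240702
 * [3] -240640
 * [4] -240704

64 * -3761 = -240704
4) -240704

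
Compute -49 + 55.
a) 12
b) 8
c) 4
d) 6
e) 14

-49 + 55 = 6
d) 6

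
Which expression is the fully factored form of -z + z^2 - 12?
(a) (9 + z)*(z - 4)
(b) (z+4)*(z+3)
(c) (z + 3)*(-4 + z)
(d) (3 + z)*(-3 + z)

We need to factor -z + z^2 - 12.
The factored form is (z + 3)*(-4 + z).
c) (z + 3)*(-4 + z)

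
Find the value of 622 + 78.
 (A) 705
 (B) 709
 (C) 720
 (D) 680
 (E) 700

622 + 78 = 700
E) 700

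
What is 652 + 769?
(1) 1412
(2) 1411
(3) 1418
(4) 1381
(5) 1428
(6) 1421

652 + 769 = 1421
6) 1421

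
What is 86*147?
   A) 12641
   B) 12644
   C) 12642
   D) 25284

86 * 147 = 12642
C) 12642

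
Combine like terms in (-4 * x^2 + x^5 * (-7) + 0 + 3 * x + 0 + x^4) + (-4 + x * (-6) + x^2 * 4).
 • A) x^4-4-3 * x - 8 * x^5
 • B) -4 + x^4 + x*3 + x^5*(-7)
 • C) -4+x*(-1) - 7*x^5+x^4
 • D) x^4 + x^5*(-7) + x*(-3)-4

Adding the polynomials and combining like terms:
(-4*x^2 + x^5*(-7) + 0 + 3*x + 0 + x^4) + (-4 + x*(-6) + x^2*4)
= x^4 + x^5*(-7) + x*(-3)-4
D) x^4 + x^5*(-7) + x*(-3)-4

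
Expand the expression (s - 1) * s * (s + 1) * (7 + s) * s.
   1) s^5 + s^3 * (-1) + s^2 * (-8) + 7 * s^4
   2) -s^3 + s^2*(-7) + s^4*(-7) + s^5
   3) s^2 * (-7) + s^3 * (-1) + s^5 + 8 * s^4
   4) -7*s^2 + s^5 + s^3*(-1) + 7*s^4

Expanding (s - 1) * s * (s + 1) * (7 + s) * s:
= -7*s^2 + s^5 + s^3*(-1) + 7*s^4
4) -7*s^2 + s^5 + s^3*(-1) + 7*s^4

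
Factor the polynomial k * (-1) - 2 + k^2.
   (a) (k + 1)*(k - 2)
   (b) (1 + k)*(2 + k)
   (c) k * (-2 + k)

We need to factor k * (-1) - 2 + k^2.
The factored form is (k + 1)*(k - 2).
a) (k + 1)*(k - 2)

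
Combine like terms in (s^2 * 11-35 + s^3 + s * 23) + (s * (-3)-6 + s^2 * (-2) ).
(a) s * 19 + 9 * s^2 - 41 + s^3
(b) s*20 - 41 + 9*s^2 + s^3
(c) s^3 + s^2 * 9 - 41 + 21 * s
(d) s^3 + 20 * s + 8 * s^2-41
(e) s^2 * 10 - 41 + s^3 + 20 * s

Adding the polynomials and combining like terms:
(s^2*11 - 35 + s^3 + s*23) + (s*(-3) - 6 + s^2*(-2))
= s*20 - 41 + 9*s^2 + s^3
b) s*20 - 41 + 9*s^2 + s^3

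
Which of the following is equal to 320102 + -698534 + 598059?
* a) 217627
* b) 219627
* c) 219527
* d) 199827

First: 320102 + -698534 = -378432
Then: -378432 + 598059 = 219627
b) 219627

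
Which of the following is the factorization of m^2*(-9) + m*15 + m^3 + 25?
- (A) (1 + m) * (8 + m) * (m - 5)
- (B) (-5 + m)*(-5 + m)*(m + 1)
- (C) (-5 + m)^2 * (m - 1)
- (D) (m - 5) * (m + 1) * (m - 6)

We need to factor m^2*(-9) + m*15 + m^3 + 25.
The factored form is (-5 + m)*(-5 + m)*(m + 1).
B) (-5 + m)*(-5 + m)*(m + 1)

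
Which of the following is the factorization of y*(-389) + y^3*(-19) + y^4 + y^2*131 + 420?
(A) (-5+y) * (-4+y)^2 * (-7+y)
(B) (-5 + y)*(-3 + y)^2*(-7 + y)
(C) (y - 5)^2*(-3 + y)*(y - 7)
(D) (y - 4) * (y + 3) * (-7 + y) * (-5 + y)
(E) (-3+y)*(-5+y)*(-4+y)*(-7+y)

We need to factor y*(-389) + y^3*(-19) + y^4 + y^2*131 + 420.
The factored form is (-3+y)*(-5+y)*(-4+y)*(-7+y).
E) (-3+y)*(-5+y)*(-4+y)*(-7+y)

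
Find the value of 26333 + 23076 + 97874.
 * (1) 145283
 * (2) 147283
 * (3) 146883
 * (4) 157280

First: 26333 + 23076 = 49409
Then: 49409 + 97874 = 147283
2) 147283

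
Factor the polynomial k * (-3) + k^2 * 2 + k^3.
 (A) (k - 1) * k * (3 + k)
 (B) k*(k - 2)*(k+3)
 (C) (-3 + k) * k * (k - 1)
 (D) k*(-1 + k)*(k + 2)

We need to factor k * (-3) + k^2 * 2 + k^3.
The factored form is (k - 1) * k * (3 + k).
A) (k - 1) * k * (3 + k)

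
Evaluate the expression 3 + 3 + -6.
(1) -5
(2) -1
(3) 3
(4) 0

First: 3 + 3 = 6
Then: 6 + -6 = 0
4) 0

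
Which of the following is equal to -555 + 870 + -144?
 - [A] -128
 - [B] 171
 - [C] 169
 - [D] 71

First: -555 + 870 = 315
Then: 315 + -144 = 171
B) 171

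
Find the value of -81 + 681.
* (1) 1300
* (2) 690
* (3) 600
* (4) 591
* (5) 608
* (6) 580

-81 + 681 = 600
3) 600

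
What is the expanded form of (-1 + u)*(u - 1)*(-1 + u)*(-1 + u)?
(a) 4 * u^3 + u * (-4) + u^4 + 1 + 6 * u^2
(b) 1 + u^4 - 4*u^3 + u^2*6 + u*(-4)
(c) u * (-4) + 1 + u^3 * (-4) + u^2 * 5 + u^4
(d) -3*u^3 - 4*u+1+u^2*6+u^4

Expanding (-1 + u)*(u - 1)*(-1 + u)*(-1 + u):
= 1 + u^4 - 4*u^3 + u^2*6 + u*(-4)
b) 1 + u^4 - 4*u^3 + u^2*6 + u*(-4)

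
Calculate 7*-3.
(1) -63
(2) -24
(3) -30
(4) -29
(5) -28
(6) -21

7 * -3 = -21
6) -21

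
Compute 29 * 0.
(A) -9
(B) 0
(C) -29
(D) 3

29 * 0 = 0
B) 0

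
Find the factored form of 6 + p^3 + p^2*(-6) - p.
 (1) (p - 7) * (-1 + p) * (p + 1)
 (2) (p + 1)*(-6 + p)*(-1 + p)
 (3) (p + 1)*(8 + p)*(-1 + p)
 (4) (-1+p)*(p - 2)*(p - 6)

We need to factor 6 + p^3 + p^2*(-6) - p.
The factored form is (p + 1)*(-6 + p)*(-1 + p).
2) (p + 1)*(-6 + p)*(-1 + p)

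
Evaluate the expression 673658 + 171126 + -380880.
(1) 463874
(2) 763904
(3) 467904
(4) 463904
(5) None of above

First: 673658 + 171126 = 844784
Then: 844784 + -380880 = 463904
4) 463904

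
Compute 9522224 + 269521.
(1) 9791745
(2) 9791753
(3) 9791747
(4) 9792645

9522224 + 269521 = 9791745
1) 9791745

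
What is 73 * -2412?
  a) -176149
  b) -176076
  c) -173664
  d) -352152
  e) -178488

73 * -2412 = -176076
b) -176076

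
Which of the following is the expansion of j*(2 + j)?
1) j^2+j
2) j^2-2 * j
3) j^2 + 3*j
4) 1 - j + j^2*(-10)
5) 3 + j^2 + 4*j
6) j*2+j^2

Expanding j*(2 + j):
= j*2+j^2
6) j*2+j^2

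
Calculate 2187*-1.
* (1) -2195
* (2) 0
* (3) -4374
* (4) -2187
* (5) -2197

2187 * -1 = -2187
4) -2187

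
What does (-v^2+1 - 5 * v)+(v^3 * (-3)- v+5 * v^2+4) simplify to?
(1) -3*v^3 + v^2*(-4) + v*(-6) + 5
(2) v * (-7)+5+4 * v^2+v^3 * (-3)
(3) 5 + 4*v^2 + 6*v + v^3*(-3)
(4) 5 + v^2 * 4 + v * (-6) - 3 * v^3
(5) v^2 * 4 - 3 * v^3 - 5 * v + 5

Adding the polynomials and combining like terms:
(-v^2 + 1 - 5*v) + (v^3*(-3) - v + 5*v^2 + 4)
= 5 + v^2 * 4 + v * (-6) - 3 * v^3
4) 5 + v^2 * 4 + v * (-6) - 3 * v^3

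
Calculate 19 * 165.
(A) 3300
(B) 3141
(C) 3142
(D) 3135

19 * 165 = 3135
D) 3135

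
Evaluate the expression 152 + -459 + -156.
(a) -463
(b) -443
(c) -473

First: 152 + -459 = -307
Then: -307 + -156 = -463
a) -463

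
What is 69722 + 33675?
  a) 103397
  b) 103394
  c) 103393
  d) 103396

69722 + 33675 = 103397
a) 103397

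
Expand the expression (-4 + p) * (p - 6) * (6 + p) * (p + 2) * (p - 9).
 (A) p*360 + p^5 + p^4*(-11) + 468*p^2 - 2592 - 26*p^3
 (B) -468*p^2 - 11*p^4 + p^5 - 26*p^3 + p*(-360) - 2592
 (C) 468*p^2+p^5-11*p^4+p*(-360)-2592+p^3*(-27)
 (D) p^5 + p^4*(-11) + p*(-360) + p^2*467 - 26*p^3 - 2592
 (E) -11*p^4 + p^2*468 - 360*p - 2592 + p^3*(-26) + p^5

Expanding (-4 + p) * (p - 6) * (6 + p) * (p + 2) * (p - 9):
= -11*p^4 + p^2*468 - 360*p - 2592 + p^3*(-26) + p^5
E) -11*p^4 + p^2*468 - 360*p - 2592 + p^3*(-26) + p^5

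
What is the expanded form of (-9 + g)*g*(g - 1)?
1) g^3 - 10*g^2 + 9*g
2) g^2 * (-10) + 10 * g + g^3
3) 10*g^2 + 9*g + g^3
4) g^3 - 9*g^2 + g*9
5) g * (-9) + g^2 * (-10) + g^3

Expanding (-9 + g)*g*(g - 1):
= g^3 - 10*g^2 + 9*g
1) g^3 - 10*g^2 + 9*g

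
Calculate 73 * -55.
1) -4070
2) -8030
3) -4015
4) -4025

73 * -55 = -4015
3) -4015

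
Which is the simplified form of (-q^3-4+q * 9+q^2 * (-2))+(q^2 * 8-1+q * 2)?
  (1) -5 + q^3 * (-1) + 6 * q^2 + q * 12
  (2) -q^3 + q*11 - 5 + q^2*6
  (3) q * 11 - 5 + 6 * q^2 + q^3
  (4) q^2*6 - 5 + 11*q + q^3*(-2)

Adding the polynomials and combining like terms:
(-q^3 - 4 + q*9 + q^2*(-2)) + (q^2*8 - 1 + q*2)
= -q^3 + q*11 - 5 + q^2*6
2) -q^3 + q*11 - 5 + q^2*6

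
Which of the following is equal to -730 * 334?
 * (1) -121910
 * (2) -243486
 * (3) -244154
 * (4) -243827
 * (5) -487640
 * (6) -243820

-730 * 334 = -243820
6) -243820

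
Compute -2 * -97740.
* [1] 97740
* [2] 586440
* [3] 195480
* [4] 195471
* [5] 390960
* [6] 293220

-2 * -97740 = 195480
3) 195480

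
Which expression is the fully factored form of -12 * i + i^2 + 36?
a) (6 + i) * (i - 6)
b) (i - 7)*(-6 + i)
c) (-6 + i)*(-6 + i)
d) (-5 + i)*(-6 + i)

We need to factor -12 * i + i^2 + 36.
The factored form is (-6 + i)*(-6 + i).
c) (-6 + i)*(-6 + i)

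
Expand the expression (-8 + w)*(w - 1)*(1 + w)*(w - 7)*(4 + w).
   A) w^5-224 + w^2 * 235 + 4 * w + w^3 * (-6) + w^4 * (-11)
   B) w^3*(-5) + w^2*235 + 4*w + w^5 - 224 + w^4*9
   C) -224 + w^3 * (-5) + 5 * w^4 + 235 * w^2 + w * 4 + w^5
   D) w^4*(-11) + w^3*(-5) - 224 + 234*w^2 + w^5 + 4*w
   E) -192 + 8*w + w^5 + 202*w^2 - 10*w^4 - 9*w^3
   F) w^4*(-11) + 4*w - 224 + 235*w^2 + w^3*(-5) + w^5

Expanding (-8 + w)*(w - 1)*(1 + w)*(w - 7)*(4 + w):
= w^4*(-11) + 4*w - 224 + 235*w^2 + w^3*(-5) + w^5
F) w^4*(-11) + 4*w - 224 + 235*w^2 + w^3*(-5) + w^5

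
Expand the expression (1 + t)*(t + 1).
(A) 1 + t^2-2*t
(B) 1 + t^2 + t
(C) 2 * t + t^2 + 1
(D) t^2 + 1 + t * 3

Expanding (1 + t)*(t + 1):
= 2 * t + t^2 + 1
C) 2 * t + t^2 + 1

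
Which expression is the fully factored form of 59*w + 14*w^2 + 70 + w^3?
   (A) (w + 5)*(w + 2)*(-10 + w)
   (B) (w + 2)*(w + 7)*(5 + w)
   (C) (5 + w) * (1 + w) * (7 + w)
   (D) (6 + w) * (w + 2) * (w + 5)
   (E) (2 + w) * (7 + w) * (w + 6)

We need to factor 59*w + 14*w^2 + 70 + w^3.
The factored form is (w + 2)*(w + 7)*(5 + w).
B) (w + 2)*(w + 7)*(5 + w)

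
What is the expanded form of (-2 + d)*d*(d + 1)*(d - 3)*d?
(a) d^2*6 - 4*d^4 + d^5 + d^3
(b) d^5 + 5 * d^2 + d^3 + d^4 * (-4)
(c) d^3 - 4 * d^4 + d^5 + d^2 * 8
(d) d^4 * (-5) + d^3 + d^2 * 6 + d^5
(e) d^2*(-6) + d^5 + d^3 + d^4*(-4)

Expanding (-2 + d)*d*(d + 1)*(d - 3)*d:
= d^2*6 - 4*d^4 + d^5 + d^3
a) d^2*6 - 4*d^4 + d^5 + d^3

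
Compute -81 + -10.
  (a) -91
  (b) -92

-81 + -10 = -91
a) -91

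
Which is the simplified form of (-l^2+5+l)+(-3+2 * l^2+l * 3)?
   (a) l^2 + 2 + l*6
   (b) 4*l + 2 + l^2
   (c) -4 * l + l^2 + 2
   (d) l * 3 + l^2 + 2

Adding the polynomials and combining like terms:
(-l^2 + 5 + l) + (-3 + 2*l^2 + l*3)
= 4*l + 2 + l^2
b) 4*l + 2 + l^2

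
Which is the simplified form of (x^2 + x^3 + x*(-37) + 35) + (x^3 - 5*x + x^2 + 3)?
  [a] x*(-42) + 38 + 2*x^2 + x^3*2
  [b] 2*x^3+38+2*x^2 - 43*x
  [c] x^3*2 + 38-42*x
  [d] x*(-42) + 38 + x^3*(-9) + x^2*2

Adding the polynomials and combining like terms:
(x^2 + x^3 + x*(-37) + 35) + (x^3 - 5*x + x^2 + 3)
= x*(-42) + 38 + 2*x^2 + x^3*2
a) x*(-42) + 38 + 2*x^2 + x^3*2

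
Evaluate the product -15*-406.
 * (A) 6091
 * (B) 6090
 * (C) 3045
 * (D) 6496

-15 * -406 = 6090
B) 6090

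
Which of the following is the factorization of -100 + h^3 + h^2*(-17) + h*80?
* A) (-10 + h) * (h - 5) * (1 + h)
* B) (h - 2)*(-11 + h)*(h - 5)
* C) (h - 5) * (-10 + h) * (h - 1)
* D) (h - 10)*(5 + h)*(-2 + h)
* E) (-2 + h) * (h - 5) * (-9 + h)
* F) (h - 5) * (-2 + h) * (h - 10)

We need to factor -100 + h^3 + h^2*(-17) + h*80.
The factored form is (h - 5) * (-2 + h) * (h - 10).
F) (h - 5) * (-2 + h) * (h - 10)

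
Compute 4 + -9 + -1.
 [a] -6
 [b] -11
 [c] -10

First: 4 + -9 = -5
Then: -5 + -1 = -6
a) -6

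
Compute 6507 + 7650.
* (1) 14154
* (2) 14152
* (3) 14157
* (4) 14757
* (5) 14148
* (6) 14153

6507 + 7650 = 14157
3) 14157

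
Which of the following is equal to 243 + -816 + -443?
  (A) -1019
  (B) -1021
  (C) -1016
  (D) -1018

First: 243 + -816 = -573
Then: -573 + -443 = -1016
C) -1016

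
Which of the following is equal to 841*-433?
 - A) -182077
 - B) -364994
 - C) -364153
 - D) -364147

841 * -433 = -364153
C) -364153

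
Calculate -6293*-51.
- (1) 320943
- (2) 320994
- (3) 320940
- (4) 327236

-6293 * -51 = 320943
1) 320943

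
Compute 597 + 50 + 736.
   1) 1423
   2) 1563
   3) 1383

First: 597 + 50 = 647
Then: 647 + 736 = 1383
3) 1383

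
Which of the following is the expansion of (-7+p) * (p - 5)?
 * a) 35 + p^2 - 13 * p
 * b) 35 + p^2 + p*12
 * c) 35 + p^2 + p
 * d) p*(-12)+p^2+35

Expanding (-7+p) * (p - 5):
= p*(-12)+p^2+35
d) p*(-12)+p^2+35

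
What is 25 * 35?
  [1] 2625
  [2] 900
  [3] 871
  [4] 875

25 * 35 = 875
4) 875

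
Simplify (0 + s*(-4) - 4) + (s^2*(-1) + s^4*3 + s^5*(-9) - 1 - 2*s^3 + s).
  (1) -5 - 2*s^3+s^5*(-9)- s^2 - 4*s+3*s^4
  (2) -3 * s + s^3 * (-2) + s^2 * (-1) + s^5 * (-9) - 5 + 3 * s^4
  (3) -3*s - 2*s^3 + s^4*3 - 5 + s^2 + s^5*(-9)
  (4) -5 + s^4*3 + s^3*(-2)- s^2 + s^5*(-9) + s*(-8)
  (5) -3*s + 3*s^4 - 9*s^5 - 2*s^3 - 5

Adding the polynomials and combining like terms:
(0 + s*(-4) - 4) + (s^2*(-1) + s^4*3 + s^5*(-9) - 1 - 2*s^3 + s)
= -3 * s + s^3 * (-2) + s^2 * (-1) + s^5 * (-9) - 5 + 3 * s^4
2) -3 * s + s^3 * (-2) + s^2 * (-1) + s^5 * (-9) - 5 + 3 * s^4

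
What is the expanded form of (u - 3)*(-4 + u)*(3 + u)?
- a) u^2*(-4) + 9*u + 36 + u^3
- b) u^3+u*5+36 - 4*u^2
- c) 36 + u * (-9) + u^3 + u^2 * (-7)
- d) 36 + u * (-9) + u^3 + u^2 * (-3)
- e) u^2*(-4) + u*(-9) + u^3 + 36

Expanding (u - 3)*(-4 + u)*(3 + u):
= u^2*(-4) + u*(-9) + u^3 + 36
e) u^2*(-4) + u*(-9) + u^3 + 36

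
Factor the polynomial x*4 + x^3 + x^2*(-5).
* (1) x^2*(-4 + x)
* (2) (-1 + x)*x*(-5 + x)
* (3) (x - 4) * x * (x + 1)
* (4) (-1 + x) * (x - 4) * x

We need to factor x*4 + x^3 + x^2*(-5).
The factored form is (-1 + x) * (x - 4) * x.
4) (-1 + x) * (x - 4) * x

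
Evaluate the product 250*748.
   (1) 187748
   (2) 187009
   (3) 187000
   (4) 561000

250 * 748 = 187000
3) 187000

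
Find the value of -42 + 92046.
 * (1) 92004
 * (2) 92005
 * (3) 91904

-42 + 92046 = 92004
1) 92004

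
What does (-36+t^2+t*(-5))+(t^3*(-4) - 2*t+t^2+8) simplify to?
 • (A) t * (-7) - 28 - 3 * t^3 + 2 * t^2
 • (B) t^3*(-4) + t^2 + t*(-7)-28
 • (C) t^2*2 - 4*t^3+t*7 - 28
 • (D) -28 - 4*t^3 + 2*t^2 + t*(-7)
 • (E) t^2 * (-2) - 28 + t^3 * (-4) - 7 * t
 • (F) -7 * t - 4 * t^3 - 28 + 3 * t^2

Adding the polynomials and combining like terms:
(-36 + t^2 + t*(-5)) + (t^3*(-4) - 2*t + t^2 + 8)
= -28 - 4*t^3 + 2*t^2 + t*(-7)
D) -28 - 4*t^3 + 2*t^2 + t*(-7)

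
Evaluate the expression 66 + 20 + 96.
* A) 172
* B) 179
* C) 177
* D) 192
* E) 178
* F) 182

First: 66 + 20 = 86
Then: 86 + 96 = 182
F) 182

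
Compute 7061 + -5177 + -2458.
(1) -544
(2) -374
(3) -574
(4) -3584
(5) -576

First: 7061 + -5177 = 1884
Then: 1884 + -2458 = -574
3) -574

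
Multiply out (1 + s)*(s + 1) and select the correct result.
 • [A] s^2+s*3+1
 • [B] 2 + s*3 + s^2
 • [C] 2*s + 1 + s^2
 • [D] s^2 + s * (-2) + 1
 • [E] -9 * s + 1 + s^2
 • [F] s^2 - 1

Expanding (1 + s)*(s + 1):
= 2*s + 1 + s^2
C) 2*s + 1 + s^2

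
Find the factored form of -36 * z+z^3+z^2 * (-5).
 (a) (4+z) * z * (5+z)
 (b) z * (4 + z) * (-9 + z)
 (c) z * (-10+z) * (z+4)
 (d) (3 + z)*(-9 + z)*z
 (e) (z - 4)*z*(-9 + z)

We need to factor -36 * z+z^3+z^2 * (-5).
The factored form is z * (4 + z) * (-9 + z).
b) z * (4 + z) * (-9 + z)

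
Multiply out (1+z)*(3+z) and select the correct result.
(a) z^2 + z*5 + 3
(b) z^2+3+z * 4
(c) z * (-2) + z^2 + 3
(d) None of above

Expanding (1+z)*(3+z):
= z^2+3+z * 4
b) z^2+3+z * 4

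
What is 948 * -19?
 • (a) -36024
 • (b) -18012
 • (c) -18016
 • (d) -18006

948 * -19 = -18012
b) -18012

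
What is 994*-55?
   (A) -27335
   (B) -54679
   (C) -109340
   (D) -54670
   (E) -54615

994 * -55 = -54670
D) -54670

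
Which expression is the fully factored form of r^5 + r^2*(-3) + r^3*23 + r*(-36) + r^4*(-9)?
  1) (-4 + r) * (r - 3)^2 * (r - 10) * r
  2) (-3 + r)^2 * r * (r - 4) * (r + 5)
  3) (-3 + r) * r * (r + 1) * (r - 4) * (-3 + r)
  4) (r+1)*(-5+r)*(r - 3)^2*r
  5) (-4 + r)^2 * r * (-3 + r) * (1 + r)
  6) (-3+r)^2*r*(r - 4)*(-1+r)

We need to factor r^5 + r^2*(-3) + r^3*23 + r*(-36) + r^4*(-9).
The factored form is (-3 + r) * r * (r + 1) * (r - 4) * (-3 + r).
3) (-3 + r) * r * (r + 1) * (r - 4) * (-3 + r)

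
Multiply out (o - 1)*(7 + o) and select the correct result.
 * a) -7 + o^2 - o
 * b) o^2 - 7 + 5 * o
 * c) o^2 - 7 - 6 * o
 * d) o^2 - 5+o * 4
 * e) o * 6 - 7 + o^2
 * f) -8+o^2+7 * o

Expanding (o - 1)*(7 + o):
= o * 6 - 7 + o^2
e) o * 6 - 7 + o^2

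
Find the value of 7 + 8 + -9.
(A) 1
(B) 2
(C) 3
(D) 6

First: 7 + 8 = 15
Then: 15 + -9 = 6
D) 6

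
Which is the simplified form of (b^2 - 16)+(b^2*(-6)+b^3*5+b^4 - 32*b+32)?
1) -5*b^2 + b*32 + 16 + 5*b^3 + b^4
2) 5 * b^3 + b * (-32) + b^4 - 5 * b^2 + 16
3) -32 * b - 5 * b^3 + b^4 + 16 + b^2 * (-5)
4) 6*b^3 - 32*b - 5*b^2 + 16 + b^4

Adding the polynomials and combining like terms:
(b^2 - 16) + (b^2*(-6) + b^3*5 + b^4 - 32*b + 32)
= 5 * b^3 + b * (-32) + b^4 - 5 * b^2 + 16
2) 5 * b^3 + b * (-32) + b^4 - 5 * b^2 + 16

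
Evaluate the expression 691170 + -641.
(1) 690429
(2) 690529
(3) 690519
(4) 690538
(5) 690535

691170 + -641 = 690529
2) 690529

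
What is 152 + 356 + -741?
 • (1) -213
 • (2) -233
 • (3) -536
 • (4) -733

First: 152 + 356 = 508
Then: 508 + -741 = -233
2) -233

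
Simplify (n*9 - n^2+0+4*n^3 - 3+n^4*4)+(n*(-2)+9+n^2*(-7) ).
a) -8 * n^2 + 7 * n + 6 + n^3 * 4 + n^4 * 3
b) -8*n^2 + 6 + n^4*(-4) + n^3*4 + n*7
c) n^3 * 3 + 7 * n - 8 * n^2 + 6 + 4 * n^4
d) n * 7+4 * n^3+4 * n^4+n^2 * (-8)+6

Adding the polynomials and combining like terms:
(n*9 - n^2 + 0 + 4*n^3 - 3 + n^4*4) + (n*(-2) + 9 + n^2*(-7))
= n * 7+4 * n^3+4 * n^4+n^2 * (-8)+6
d) n * 7+4 * n^3+4 * n^4+n^2 * (-8)+6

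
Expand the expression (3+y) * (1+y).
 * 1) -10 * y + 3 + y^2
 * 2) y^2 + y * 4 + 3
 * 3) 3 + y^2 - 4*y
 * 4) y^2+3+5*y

Expanding (3+y) * (1+y):
= y^2 + y * 4 + 3
2) y^2 + y * 4 + 3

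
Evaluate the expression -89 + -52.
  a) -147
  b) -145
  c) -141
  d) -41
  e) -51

-89 + -52 = -141
c) -141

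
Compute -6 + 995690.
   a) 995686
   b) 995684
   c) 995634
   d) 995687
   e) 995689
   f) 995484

-6 + 995690 = 995684
b) 995684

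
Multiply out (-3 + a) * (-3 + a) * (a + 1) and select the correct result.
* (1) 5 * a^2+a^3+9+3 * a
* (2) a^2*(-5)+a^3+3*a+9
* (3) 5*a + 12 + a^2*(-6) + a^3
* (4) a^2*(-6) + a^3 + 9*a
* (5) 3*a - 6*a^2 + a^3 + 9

Expanding (-3 + a) * (-3 + a) * (a + 1):
= a^2*(-5)+a^3+3*a+9
2) a^2*(-5)+a^3+3*a+9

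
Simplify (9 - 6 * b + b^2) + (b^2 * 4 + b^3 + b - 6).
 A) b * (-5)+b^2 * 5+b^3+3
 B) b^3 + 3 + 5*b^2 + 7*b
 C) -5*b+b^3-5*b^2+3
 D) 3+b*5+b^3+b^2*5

Adding the polynomials and combining like terms:
(9 - 6*b + b^2) + (b^2*4 + b^3 + b - 6)
= b * (-5)+b^2 * 5+b^3+3
A) b * (-5)+b^2 * 5+b^3+3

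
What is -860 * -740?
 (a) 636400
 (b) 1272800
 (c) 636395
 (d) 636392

-860 * -740 = 636400
a) 636400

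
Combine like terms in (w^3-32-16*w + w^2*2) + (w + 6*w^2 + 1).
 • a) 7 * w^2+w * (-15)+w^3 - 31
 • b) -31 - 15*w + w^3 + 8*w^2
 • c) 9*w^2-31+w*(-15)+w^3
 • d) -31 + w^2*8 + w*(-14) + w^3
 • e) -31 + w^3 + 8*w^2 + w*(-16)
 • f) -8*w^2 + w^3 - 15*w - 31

Adding the polynomials and combining like terms:
(w^3 - 32 - 16*w + w^2*2) + (w + 6*w^2 + 1)
= -31 - 15*w + w^3 + 8*w^2
b) -31 - 15*w + w^3 + 8*w^2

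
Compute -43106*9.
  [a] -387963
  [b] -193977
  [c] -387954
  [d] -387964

-43106 * 9 = -387954
c) -387954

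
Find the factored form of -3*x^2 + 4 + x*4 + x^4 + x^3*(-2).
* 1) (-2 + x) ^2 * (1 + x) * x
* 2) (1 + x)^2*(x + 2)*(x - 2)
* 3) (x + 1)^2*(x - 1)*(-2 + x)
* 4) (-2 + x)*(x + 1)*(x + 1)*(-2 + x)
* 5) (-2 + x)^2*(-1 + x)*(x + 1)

We need to factor -3*x^2 + 4 + x*4 + x^4 + x^3*(-2).
The factored form is (-2 + x)*(x + 1)*(x + 1)*(-2 + x).
4) (-2 + x)*(x + 1)*(x + 1)*(-2 + x)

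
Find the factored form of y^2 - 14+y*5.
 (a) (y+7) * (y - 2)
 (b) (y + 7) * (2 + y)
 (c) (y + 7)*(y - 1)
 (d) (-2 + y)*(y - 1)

We need to factor y^2 - 14+y*5.
The factored form is (y+7) * (y - 2).
a) (y+7) * (y - 2)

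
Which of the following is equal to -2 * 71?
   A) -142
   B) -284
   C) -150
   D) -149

-2 * 71 = -142
A) -142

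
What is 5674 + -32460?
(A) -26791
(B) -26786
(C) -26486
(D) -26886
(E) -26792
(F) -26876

5674 + -32460 = -26786
B) -26786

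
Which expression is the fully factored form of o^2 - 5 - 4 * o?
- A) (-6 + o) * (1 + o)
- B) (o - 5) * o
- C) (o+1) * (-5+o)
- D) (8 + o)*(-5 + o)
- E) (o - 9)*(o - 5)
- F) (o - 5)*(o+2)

We need to factor o^2 - 5 - 4 * o.
The factored form is (o+1) * (-5+o).
C) (o+1) * (-5+o)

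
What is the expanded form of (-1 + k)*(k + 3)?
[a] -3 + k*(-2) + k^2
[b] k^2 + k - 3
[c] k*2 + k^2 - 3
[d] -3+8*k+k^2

Expanding (-1 + k)*(k + 3):
= k*2 + k^2 - 3
c) k*2 + k^2 - 3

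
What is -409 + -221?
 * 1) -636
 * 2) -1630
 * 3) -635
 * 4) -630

-409 + -221 = -630
4) -630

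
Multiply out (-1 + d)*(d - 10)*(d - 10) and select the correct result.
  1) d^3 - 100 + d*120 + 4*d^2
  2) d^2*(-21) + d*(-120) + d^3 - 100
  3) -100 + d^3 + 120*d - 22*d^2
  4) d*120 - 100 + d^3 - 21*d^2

Expanding (-1 + d)*(d - 10)*(d - 10):
= d*120 - 100 + d^3 - 21*d^2
4) d*120 - 100 + d^3 - 21*d^2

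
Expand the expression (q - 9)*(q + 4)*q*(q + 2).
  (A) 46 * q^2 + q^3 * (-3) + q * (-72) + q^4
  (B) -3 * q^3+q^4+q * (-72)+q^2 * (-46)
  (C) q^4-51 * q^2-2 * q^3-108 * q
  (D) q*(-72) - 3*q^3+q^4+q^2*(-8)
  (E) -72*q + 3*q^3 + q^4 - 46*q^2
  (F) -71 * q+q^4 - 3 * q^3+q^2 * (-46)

Expanding (q - 9)*(q + 4)*q*(q + 2):
= -3 * q^3+q^4+q * (-72)+q^2 * (-46)
B) -3 * q^3+q^4+q * (-72)+q^2 * (-46)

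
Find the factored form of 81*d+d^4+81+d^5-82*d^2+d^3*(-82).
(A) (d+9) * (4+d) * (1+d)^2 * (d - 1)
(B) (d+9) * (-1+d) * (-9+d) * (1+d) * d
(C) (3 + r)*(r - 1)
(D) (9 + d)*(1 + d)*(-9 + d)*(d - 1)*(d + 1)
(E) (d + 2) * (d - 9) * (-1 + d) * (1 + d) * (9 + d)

We need to factor 81*d+d^4+81+d^5-82*d^2+d^3*(-82).
The factored form is (9 + d)*(1 + d)*(-9 + d)*(d - 1)*(d + 1).
D) (9 + d)*(1 + d)*(-9 + d)*(d - 1)*(d + 1)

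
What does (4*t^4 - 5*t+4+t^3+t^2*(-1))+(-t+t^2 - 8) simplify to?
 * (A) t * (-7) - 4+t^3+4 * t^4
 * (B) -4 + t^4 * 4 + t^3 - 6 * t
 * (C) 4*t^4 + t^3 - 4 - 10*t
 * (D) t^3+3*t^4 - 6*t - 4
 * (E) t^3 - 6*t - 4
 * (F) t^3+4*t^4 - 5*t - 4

Adding the polynomials and combining like terms:
(4*t^4 - 5*t + 4 + t^3 + t^2*(-1)) + (-t + t^2 - 8)
= -4 + t^4 * 4 + t^3 - 6 * t
B) -4 + t^4 * 4 + t^3 - 6 * t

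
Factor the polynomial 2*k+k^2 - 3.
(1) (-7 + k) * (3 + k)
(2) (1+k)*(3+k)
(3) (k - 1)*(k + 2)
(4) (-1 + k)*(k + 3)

We need to factor 2*k+k^2 - 3.
The factored form is (-1 + k)*(k + 3).
4) (-1 + k)*(k + 3)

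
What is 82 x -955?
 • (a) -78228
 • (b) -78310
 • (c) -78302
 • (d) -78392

82 * -955 = -78310
b) -78310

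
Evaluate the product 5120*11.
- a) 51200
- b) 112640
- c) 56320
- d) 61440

5120 * 11 = 56320
c) 56320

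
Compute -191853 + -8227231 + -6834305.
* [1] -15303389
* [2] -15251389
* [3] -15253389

First: -191853 + -8227231 = -8419084
Then: -8419084 + -6834305 = -15253389
3) -15253389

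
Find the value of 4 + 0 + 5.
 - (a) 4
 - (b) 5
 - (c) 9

First: 4 + 0 = 4
Then: 4 + 5 = 9
c) 9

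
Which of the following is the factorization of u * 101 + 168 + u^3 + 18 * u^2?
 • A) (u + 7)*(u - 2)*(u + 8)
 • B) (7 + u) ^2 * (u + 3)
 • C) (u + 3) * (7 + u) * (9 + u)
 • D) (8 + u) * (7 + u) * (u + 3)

We need to factor u * 101 + 168 + u^3 + 18 * u^2.
The factored form is (8 + u) * (7 + u) * (u + 3).
D) (8 + u) * (7 + u) * (u + 3)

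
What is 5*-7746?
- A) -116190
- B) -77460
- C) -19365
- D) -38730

5 * -7746 = -38730
D) -38730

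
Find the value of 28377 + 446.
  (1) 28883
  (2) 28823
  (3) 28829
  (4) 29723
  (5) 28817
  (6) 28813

28377 + 446 = 28823
2) 28823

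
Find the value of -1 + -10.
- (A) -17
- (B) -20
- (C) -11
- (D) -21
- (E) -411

-1 + -10 = -11
C) -11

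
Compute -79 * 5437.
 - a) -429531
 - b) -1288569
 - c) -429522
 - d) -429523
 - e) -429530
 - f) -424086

-79 * 5437 = -429523
d) -429523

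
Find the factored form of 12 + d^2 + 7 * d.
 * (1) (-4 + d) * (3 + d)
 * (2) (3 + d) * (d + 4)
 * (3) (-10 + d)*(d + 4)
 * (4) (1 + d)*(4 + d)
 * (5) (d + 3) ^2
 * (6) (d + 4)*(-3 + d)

We need to factor 12 + d^2 + 7 * d.
The factored form is (3 + d) * (d + 4).
2) (3 + d) * (d + 4)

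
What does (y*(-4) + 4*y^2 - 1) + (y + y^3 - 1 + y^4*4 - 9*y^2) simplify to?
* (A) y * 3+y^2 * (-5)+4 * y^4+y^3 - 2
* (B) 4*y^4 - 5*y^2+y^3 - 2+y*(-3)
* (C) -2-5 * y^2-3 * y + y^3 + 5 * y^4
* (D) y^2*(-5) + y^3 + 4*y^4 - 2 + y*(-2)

Adding the polynomials and combining like terms:
(y*(-4) + 4*y^2 - 1) + (y + y^3 - 1 + y^4*4 - 9*y^2)
= 4*y^4 - 5*y^2+y^3 - 2+y*(-3)
B) 4*y^4 - 5*y^2+y^3 - 2+y*(-3)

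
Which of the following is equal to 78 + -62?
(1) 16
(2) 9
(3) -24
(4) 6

78 + -62 = 16
1) 16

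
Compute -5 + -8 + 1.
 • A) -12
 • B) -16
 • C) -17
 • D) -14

First: -5 + -8 = -13
Then: -13 + 1 = -12
A) -12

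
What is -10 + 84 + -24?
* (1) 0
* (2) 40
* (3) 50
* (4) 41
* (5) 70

First: -10 + 84 = 74
Then: 74 + -24 = 50
3) 50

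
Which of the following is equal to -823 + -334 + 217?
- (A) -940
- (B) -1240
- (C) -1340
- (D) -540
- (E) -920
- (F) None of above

First: -823 + -334 = -1157
Then: -1157 + 217 = -940
A) -940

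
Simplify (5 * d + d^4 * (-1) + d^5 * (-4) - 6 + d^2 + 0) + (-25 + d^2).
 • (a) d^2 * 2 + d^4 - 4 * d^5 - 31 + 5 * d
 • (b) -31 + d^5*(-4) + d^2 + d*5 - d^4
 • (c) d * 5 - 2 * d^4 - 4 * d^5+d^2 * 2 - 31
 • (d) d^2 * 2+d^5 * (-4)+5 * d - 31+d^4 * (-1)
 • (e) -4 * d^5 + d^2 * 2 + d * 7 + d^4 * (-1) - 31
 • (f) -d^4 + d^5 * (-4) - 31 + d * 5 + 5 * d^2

Adding the polynomials and combining like terms:
(5*d + d^4*(-1) + d^5*(-4) - 6 + d^2 + 0) + (-25 + d^2)
= d^2 * 2+d^5 * (-4)+5 * d - 31+d^4 * (-1)
d) d^2 * 2+d^5 * (-4)+5 * d - 31+d^4 * (-1)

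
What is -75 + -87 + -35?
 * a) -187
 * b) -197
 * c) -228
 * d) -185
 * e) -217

First: -75 + -87 = -162
Then: -162 + -35 = -197
b) -197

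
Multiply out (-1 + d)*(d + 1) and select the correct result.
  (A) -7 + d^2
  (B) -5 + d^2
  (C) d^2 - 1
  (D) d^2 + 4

Expanding (-1 + d)*(d + 1):
= d^2 - 1
C) d^2 - 1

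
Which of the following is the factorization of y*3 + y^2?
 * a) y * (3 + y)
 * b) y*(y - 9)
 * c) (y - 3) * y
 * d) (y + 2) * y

We need to factor y*3 + y^2.
The factored form is y * (3 + y).
a) y * (3 + y)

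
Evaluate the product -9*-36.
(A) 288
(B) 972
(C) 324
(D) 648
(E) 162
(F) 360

-9 * -36 = 324
C) 324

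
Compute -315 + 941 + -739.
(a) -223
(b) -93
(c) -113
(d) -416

First: -315 + 941 = 626
Then: 626 + -739 = -113
c) -113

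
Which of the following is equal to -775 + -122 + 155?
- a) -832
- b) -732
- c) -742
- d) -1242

First: -775 + -122 = -897
Then: -897 + 155 = -742
c) -742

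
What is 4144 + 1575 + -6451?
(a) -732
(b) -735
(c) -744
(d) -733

First: 4144 + 1575 = 5719
Then: 5719 + -6451 = -732
a) -732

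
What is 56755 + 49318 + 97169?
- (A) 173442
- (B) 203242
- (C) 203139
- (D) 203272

First: 56755 + 49318 = 106073
Then: 106073 + 97169 = 203242
B) 203242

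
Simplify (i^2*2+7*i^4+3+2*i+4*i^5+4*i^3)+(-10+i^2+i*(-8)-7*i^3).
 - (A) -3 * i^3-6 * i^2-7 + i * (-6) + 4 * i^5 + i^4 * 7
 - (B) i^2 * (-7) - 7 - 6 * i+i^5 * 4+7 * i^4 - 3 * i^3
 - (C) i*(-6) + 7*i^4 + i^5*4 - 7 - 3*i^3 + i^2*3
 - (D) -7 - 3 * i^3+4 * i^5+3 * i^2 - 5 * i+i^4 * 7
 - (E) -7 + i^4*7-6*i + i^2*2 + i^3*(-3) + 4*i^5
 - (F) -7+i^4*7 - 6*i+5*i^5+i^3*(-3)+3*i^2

Adding the polynomials and combining like terms:
(i^2*2 + 7*i^4 + 3 + 2*i + 4*i^5 + 4*i^3) + (-10 + i^2 + i*(-8) - 7*i^3)
= i*(-6) + 7*i^4 + i^5*4 - 7 - 3*i^3 + i^2*3
C) i*(-6) + 7*i^4 + i^5*4 - 7 - 3*i^3 + i^2*3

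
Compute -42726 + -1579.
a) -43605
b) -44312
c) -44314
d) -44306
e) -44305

-42726 + -1579 = -44305
e) -44305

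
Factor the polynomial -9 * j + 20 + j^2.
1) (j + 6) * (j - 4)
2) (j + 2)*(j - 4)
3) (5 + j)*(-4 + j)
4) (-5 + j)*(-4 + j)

We need to factor -9 * j + 20 + j^2.
The factored form is (-5 + j)*(-4 + j).
4) (-5 + j)*(-4 + j)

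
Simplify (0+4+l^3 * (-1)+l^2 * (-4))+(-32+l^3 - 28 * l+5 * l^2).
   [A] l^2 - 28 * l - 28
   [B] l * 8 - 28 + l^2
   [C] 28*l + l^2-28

Adding the polynomials and combining like terms:
(0 + 4 + l^3*(-1) + l^2*(-4)) + (-32 + l^3 - 28*l + 5*l^2)
= l^2 - 28 * l - 28
A) l^2 - 28 * l - 28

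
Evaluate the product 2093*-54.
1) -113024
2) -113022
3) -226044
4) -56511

2093 * -54 = -113022
2) -113022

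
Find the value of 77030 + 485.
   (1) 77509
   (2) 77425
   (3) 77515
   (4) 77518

77030 + 485 = 77515
3) 77515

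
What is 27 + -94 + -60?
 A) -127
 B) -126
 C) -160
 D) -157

First: 27 + -94 = -67
Then: -67 + -60 = -127
A) -127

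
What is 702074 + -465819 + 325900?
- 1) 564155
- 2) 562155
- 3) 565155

First: 702074 + -465819 = 236255
Then: 236255 + 325900 = 562155
2) 562155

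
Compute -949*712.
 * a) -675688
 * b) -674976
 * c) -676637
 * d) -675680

-949 * 712 = -675688
a) -675688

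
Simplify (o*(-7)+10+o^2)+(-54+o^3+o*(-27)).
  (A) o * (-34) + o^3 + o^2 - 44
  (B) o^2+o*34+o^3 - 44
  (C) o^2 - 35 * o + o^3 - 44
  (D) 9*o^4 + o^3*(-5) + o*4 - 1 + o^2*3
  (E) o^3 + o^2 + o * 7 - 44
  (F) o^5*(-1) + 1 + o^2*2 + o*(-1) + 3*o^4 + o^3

Adding the polynomials and combining like terms:
(o*(-7) + 10 + o^2) + (-54 + o^3 + o*(-27))
= o * (-34) + o^3 + o^2 - 44
A) o * (-34) + o^3 + o^2 - 44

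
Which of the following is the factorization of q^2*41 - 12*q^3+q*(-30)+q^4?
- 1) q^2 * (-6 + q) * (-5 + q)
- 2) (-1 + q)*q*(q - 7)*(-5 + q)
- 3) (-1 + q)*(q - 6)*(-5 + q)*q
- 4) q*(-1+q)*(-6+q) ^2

We need to factor q^2*41 - 12*q^3+q*(-30)+q^4.
The factored form is (-1 + q)*(q - 6)*(-5 + q)*q.
3) (-1 + q)*(q - 6)*(-5 + q)*q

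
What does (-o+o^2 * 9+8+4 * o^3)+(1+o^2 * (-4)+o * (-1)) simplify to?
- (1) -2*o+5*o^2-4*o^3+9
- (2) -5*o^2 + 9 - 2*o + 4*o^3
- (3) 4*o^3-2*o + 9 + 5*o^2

Adding the polynomials and combining like terms:
(-o + o^2*9 + 8 + 4*o^3) + (1 + o^2*(-4) + o*(-1))
= 4*o^3-2*o + 9 + 5*o^2
3) 4*o^3-2*o + 9 + 5*o^2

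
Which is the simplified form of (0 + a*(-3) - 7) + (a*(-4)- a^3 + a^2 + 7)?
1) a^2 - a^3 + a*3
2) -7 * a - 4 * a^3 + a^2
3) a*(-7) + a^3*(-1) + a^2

Adding the polynomials and combining like terms:
(0 + a*(-3) - 7) + (a*(-4) - a^3 + a^2 + 7)
= a*(-7) + a^3*(-1) + a^2
3) a*(-7) + a^3*(-1) + a^2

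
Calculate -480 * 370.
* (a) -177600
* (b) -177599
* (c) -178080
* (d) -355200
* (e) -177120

-480 * 370 = -177600
a) -177600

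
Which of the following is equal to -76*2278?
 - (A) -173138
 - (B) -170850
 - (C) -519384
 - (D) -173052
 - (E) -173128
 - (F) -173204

-76 * 2278 = -173128
E) -173128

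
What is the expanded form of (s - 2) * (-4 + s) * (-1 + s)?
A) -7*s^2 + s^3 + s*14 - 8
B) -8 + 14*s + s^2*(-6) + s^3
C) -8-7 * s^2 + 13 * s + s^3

Expanding (s - 2) * (-4 + s) * (-1 + s):
= -7*s^2 + s^3 + s*14 - 8
A) -7*s^2 + s^3 + s*14 - 8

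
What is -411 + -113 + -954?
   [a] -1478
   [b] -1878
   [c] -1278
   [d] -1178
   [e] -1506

First: -411 + -113 = -524
Then: -524 + -954 = -1478
a) -1478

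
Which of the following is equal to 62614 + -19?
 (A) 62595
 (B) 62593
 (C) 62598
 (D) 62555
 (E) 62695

62614 + -19 = 62595
A) 62595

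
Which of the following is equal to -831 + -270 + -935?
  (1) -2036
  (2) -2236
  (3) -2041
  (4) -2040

First: -831 + -270 = -1101
Then: -1101 + -935 = -2036
1) -2036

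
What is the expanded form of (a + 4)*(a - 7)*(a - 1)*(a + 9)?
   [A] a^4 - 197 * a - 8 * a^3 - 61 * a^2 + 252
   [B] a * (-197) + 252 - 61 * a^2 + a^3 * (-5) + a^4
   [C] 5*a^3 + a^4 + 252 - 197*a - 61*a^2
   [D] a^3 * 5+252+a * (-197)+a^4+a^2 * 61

Expanding (a + 4)*(a - 7)*(a - 1)*(a + 9):
= 5*a^3 + a^4 + 252 - 197*a - 61*a^2
C) 5*a^3 + a^4 + 252 - 197*a - 61*a^2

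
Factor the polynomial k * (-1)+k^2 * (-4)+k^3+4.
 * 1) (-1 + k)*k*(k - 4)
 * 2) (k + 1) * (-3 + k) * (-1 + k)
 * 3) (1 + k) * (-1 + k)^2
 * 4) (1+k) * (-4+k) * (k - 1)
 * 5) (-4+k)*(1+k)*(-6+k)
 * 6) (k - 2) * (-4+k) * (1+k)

We need to factor k * (-1)+k^2 * (-4)+k^3+4.
The factored form is (1+k) * (-4+k) * (k - 1).
4) (1+k) * (-4+k) * (k - 1)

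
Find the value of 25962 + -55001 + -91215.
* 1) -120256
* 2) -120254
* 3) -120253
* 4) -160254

First: 25962 + -55001 = -29039
Then: -29039 + -91215 = -120254
2) -120254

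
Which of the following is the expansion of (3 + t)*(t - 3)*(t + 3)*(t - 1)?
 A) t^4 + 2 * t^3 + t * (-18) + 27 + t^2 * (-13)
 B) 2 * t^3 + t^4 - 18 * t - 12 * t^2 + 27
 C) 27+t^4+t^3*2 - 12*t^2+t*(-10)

Expanding (3 + t)*(t - 3)*(t + 3)*(t - 1):
= 2 * t^3 + t^4 - 18 * t - 12 * t^2 + 27
B) 2 * t^3 + t^4 - 18 * t - 12 * t^2 + 27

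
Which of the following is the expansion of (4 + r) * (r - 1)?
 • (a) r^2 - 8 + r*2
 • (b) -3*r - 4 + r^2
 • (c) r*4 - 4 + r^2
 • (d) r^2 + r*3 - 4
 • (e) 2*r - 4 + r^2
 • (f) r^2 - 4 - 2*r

Expanding (4 + r) * (r - 1):
= r^2 + r*3 - 4
d) r^2 + r*3 - 4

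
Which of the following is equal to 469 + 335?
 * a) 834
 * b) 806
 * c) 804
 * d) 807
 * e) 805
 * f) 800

469 + 335 = 804
c) 804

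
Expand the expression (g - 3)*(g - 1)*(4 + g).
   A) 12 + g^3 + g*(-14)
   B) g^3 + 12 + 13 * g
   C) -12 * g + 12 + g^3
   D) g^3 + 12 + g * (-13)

Expanding (g - 3)*(g - 1)*(4 + g):
= g^3 + 12 + g * (-13)
D) g^3 + 12 + g * (-13)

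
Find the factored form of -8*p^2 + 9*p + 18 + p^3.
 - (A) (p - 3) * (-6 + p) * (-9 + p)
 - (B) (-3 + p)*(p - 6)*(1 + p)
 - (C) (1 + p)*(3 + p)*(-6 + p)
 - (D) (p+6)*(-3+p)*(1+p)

We need to factor -8*p^2 + 9*p + 18 + p^3.
The factored form is (-3 + p)*(p - 6)*(1 + p).
B) (-3 + p)*(p - 6)*(1 + p)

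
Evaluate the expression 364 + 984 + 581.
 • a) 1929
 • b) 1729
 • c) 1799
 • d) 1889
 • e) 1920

First: 364 + 984 = 1348
Then: 1348 + 581 = 1929
a) 1929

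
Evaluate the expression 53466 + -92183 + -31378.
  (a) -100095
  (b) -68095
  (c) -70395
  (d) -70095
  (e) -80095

First: 53466 + -92183 = -38717
Then: -38717 + -31378 = -70095
d) -70095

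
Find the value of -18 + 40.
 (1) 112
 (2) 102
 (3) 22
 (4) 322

-18 + 40 = 22
3) 22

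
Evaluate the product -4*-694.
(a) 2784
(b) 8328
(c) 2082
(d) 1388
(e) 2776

-4 * -694 = 2776
e) 2776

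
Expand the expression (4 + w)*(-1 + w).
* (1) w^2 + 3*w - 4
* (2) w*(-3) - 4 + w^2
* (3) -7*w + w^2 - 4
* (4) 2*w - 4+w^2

Expanding (4 + w)*(-1 + w):
= w^2 + 3*w - 4
1) w^2 + 3*w - 4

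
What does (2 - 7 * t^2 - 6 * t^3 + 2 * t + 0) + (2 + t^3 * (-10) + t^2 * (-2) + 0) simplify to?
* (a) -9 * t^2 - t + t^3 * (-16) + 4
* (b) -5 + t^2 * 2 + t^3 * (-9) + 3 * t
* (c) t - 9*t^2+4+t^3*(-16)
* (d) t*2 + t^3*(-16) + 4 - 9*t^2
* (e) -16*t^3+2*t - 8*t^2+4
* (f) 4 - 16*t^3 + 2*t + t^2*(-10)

Adding the polynomials and combining like terms:
(2 - 7*t^2 - 6*t^3 + 2*t + 0) + (2 + t^3*(-10) + t^2*(-2) + 0)
= t*2 + t^3*(-16) + 4 - 9*t^2
d) t*2 + t^3*(-16) + 4 - 9*t^2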